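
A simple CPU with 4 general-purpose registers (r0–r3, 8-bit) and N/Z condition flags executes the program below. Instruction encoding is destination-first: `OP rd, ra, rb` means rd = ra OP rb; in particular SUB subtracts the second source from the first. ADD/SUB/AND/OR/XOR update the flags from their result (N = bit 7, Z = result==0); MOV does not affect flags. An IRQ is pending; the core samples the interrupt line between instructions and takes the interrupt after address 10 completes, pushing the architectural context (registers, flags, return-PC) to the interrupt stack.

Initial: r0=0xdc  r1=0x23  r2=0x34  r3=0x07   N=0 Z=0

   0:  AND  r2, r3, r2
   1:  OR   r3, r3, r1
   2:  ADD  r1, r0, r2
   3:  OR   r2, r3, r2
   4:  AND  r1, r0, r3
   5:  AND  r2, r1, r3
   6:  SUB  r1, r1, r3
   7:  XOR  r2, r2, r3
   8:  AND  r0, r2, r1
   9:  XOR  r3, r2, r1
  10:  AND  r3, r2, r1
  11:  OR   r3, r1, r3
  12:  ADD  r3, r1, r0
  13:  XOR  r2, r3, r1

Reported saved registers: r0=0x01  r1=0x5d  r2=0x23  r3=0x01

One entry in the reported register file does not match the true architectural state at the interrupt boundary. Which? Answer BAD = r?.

BAD = r1

after  0: r0=0xdc r1=0x23 r2=0x04 r3=0x07  N=0 Z=0
after  1: r0=0xdc r1=0x23 r2=0x04 r3=0x27  N=0 Z=0
after  2: r0=0xdc r1=0xe0 r2=0x04 r3=0x27  N=1 Z=0
after  3: r0=0xdc r1=0xe0 r2=0x27 r3=0x27  N=0 Z=0
after  4: r0=0xdc r1=0x04 r2=0x27 r3=0x27  N=0 Z=0
after  5: r0=0xdc r1=0x04 r2=0x04 r3=0x27  N=0 Z=0
after  6: r0=0xdc r1=0xdd r2=0x04 r3=0x27  N=1 Z=0
after  7: r0=0xdc r1=0xdd r2=0x23 r3=0x27  N=0 Z=0
after  8: r0=0x01 r1=0xdd r2=0x23 r3=0x27  N=0 Z=0
after  9: r0=0x01 r1=0xdd r2=0x23 r3=0xfe  N=1 Z=0
after 10: r0=0x01 r1=0xdd r2=0x23 r3=0x01  N=0 Z=0
-- IRQ taken; context saved, return-PC = 11 --
mismatch: r1: reported 0x5d vs actual 0xdd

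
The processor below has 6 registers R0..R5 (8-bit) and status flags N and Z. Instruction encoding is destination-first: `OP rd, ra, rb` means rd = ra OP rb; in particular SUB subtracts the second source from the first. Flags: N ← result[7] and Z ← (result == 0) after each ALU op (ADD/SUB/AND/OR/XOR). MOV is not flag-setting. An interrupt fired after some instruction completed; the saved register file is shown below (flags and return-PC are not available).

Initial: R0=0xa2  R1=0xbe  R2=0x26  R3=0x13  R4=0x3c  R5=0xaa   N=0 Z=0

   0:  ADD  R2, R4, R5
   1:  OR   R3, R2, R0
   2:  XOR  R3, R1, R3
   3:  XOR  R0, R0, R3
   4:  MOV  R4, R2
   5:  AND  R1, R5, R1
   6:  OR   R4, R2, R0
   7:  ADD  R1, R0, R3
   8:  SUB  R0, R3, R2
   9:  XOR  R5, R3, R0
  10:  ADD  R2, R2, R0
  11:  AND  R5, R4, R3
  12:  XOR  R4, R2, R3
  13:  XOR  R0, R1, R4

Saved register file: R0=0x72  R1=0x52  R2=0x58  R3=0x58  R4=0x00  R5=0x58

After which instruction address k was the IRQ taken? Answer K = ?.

after  0: R0=0xa2 R1=0xbe R2=0xe6 R3=0x13 R4=0x3c R5=0xaa  N=1 Z=0
after  1: R0=0xa2 R1=0xbe R2=0xe6 R3=0xe6 R4=0x3c R5=0xaa  N=1 Z=0
after  2: R0=0xa2 R1=0xbe R2=0xe6 R3=0x58 R4=0x3c R5=0xaa  N=0 Z=0
after  3: R0=0xfa R1=0xbe R2=0xe6 R3=0x58 R4=0x3c R5=0xaa  N=1 Z=0
after  4: R0=0xfa R1=0xbe R2=0xe6 R3=0x58 R4=0xe6 R5=0xaa  N=1 Z=0
after  5: R0=0xfa R1=0xaa R2=0xe6 R3=0x58 R4=0xe6 R5=0xaa  N=1 Z=0
after  6: R0=0xfa R1=0xaa R2=0xe6 R3=0x58 R4=0xfe R5=0xaa  N=1 Z=0
after  7: R0=0xfa R1=0x52 R2=0xe6 R3=0x58 R4=0xfe R5=0xaa  N=0 Z=0
after  8: R0=0x72 R1=0x52 R2=0xe6 R3=0x58 R4=0xfe R5=0xaa  N=0 Z=0
after  9: R0=0x72 R1=0x52 R2=0xe6 R3=0x58 R4=0xfe R5=0x2a  N=0 Z=0
after 10: R0=0x72 R1=0x52 R2=0x58 R3=0x58 R4=0xfe R5=0x2a  N=0 Z=0
after 11: R0=0x72 R1=0x52 R2=0x58 R3=0x58 R4=0xfe R5=0x58  N=0 Z=0
after 12: R0=0x72 R1=0x52 R2=0x58 R3=0x58 R4=0x00 R5=0x58  N=0 Z=1
-- IRQ taken; context saved, return-PC = 13 --

K = 12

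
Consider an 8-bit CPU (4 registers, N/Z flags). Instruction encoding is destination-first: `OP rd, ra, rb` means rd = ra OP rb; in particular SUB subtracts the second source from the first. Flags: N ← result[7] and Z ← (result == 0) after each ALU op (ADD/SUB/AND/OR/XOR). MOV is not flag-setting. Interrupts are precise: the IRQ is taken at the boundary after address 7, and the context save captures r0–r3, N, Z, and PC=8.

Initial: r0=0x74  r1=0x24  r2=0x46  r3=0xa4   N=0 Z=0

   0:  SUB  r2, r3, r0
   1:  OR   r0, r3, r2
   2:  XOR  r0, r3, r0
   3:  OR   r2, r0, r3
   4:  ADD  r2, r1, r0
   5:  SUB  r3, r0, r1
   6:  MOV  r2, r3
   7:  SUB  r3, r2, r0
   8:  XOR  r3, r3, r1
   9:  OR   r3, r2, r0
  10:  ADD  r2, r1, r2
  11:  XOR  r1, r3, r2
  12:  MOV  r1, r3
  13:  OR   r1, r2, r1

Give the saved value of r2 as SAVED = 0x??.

SAVED = 0xec

after  0: r0=0x74 r1=0x24 r2=0x30 r3=0xa4  N=0 Z=0
after  1: r0=0xb4 r1=0x24 r2=0x30 r3=0xa4  N=1 Z=0
after  2: r0=0x10 r1=0x24 r2=0x30 r3=0xa4  N=0 Z=0
after  3: r0=0x10 r1=0x24 r2=0xb4 r3=0xa4  N=1 Z=0
after  4: r0=0x10 r1=0x24 r2=0x34 r3=0xa4  N=0 Z=0
after  5: r0=0x10 r1=0x24 r2=0x34 r3=0xec  N=1 Z=0
after  6: r0=0x10 r1=0x24 r2=0xec r3=0xec  N=1 Z=0
after  7: r0=0x10 r1=0x24 r2=0xec r3=0xdc  N=1 Z=0
-- IRQ taken; context saved, return-PC = 8 --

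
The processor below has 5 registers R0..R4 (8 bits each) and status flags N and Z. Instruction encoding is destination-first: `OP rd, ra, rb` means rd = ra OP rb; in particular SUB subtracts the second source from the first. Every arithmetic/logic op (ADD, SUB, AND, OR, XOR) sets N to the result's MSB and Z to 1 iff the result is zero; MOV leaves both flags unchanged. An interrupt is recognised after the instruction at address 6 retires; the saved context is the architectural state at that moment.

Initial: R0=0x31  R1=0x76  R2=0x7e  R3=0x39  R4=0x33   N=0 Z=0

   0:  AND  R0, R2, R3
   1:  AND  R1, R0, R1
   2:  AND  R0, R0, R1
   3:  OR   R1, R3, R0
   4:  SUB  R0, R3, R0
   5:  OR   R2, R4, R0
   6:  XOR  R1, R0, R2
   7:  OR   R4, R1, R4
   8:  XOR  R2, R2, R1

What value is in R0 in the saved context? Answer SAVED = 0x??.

after  0: R0=0x38 R1=0x76 R2=0x7e R3=0x39 R4=0x33  N=0 Z=0
after  1: R0=0x38 R1=0x30 R2=0x7e R3=0x39 R4=0x33  N=0 Z=0
after  2: R0=0x30 R1=0x30 R2=0x7e R3=0x39 R4=0x33  N=0 Z=0
after  3: R0=0x30 R1=0x39 R2=0x7e R3=0x39 R4=0x33  N=0 Z=0
after  4: R0=0x09 R1=0x39 R2=0x7e R3=0x39 R4=0x33  N=0 Z=0
after  5: R0=0x09 R1=0x39 R2=0x3b R3=0x39 R4=0x33  N=0 Z=0
after  6: R0=0x09 R1=0x32 R2=0x3b R3=0x39 R4=0x33  N=0 Z=0
-- IRQ taken; context saved, return-PC = 7 --

SAVED = 0x09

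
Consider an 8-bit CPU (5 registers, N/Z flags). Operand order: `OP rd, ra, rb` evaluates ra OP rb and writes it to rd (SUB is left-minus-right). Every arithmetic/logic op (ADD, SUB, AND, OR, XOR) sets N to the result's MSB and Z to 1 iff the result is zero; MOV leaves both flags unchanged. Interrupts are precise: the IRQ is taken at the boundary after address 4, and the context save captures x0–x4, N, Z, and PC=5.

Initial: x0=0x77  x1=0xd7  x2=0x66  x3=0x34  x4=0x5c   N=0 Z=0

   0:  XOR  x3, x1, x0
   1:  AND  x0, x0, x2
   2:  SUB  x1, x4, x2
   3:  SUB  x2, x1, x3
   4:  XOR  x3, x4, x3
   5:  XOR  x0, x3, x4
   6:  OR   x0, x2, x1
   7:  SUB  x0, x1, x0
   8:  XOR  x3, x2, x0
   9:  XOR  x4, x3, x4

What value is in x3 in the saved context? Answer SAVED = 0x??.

after  0: x0=0x77 x1=0xd7 x2=0x66 x3=0xa0 x4=0x5c  N=1 Z=0
after  1: x0=0x66 x1=0xd7 x2=0x66 x3=0xa0 x4=0x5c  N=0 Z=0
after  2: x0=0x66 x1=0xf6 x2=0x66 x3=0xa0 x4=0x5c  N=1 Z=0
after  3: x0=0x66 x1=0xf6 x2=0x56 x3=0xa0 x4=0x5c  N=0 Z=0
after  4: x0=0x66 x1=0xf6 x2=0x56 x3=0xfc x4=0x5c  N=1 Z=0
-- IRQ taken; context saved, return-PC = 5 --

SAVED = 0xfc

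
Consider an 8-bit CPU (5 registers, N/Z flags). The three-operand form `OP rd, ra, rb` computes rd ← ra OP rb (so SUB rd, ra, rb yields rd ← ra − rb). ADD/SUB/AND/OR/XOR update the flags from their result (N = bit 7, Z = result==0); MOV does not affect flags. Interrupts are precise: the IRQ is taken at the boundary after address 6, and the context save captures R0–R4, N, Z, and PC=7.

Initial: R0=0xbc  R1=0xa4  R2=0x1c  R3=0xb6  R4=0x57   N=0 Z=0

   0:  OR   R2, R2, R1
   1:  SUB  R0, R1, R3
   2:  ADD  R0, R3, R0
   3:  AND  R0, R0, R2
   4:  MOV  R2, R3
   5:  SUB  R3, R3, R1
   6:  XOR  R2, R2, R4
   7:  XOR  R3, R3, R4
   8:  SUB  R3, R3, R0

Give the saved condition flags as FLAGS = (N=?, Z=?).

FLAGS = (N=1, Z=0)

after  0: R0=0xbc R1=0xa4 R2=0xbc R3=0xb6 R4=0x57  N=1 Z=0
after  1: R0=0xee R1=0xa4 R2=0xbc R3=0xb6 R4=0x57  N=1 Z=0
after  2: R0=0xa4 R1=0xa4 R2=0xbc R3=0xb6 R4=0x57  N=1 Z=0
after  3: R0=0xa4 R1=0xa4 R2=0xbc R3=0xb6 R4=0x57  N=1 Z=0
after  4: R0=0xa4 R1=0xa4 R2=0xb6 R3=0xb6 R4=0x57  N=1 Z=0
after  5: R0=0xa4 R1=0xa4 R2=0xb6 R3=0x12 R4=0x57  N=0 Z=0
after  6: R0=0xa4 R1=0xa4 R2=0xe1 R3=0x12 R4=0x57  N=1 Z=0
-- IRQ taken; context saved, return-PC = 7 --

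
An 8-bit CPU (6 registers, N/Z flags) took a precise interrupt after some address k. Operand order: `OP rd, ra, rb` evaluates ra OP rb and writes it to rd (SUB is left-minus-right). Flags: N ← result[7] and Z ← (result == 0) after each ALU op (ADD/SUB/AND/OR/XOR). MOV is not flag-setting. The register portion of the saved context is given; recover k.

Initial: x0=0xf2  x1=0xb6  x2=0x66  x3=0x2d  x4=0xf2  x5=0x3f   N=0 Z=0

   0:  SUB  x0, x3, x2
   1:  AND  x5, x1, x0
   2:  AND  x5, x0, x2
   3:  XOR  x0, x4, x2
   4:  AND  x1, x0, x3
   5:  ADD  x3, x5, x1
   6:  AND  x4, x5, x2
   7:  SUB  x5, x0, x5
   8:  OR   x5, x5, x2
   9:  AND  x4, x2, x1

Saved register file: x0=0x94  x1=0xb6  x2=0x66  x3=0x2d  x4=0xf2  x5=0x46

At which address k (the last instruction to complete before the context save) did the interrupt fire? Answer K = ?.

K = 3

after  0: x0=0xc7 x1=0xb6 x2=0x66 x3=0x2d x4=0xf2 x5=0x3f  N=1 Z=0
after  1: x0=0xc7 x1=0xb6 x2=0x66 x3=0x2d x4=0xf2 x5=0x86  N=1 Z=0
after  2: x0=0xc7 x1=0xb6 x2=0x66 x3=0x2d x4=0xf2 x5=0x46  N=0 Z=0
after  3: x0=0x94 x1=0xb6 x2=0x66 x3=0x2d x4=0xf2 x5=0x46  N=1 Z=0
-- IRQ taken; context saved, return-PC = 4 --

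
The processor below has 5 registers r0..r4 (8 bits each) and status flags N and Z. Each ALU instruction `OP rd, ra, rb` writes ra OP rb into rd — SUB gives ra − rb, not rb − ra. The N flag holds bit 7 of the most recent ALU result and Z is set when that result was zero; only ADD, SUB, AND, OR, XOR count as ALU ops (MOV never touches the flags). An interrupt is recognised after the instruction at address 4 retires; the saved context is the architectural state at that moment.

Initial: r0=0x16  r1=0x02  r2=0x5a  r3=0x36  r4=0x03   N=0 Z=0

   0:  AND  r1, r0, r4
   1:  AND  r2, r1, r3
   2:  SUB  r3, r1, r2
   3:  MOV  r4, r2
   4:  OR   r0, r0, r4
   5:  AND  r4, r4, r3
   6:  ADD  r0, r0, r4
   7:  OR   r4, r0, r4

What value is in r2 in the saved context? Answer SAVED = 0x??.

after  0: r0=0x16 r1=0x02 r2=0x5a r3=0x36 r4=0x03  N=0 Z=0
after  1: r0=0x16 r1=0x02 r2=0x02 r3=0x36 r4=0x03  N=0 Z=0
after  2: r0=0x16 r1=0x02 r2=0x02 r3=0x00 r4=0x03  N=0 Z=1
after  3: r0=0x16 r1=0x02 r2=0x02 r3=0x00 r4=0x02  N=0 Z=1
after  4: r0=0x16 r1=0x02 r2=0x02 r3=0x00 r4=0x02  N=0 Z=0
-- IRQ taken; context saved, return-PC = 5 --

SAVED = 0x02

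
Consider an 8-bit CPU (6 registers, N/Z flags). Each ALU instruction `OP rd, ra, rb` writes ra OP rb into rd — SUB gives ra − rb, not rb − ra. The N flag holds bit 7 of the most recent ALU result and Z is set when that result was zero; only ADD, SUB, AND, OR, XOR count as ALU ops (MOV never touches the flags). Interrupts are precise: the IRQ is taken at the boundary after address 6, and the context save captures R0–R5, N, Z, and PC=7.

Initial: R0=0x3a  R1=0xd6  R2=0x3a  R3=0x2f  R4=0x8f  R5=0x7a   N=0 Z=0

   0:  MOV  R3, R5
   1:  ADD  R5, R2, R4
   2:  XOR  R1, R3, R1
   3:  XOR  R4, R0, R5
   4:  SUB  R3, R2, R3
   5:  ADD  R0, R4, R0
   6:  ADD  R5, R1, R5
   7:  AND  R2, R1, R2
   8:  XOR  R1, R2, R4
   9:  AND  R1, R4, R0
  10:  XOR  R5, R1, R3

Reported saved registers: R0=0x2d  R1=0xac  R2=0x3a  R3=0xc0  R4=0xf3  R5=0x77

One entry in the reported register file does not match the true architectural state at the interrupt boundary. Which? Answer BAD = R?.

BAD = R5

after  0: R0=0x3a R1=0xd6 R2=0x3a R3=0x7a R4=0x8f R5=0x7a  N=0 Z=0
after  1: R0=0x3a R1=0xd6 R2=0x3a R3=0x7a R4=0x8f R5=0xc9  N=1 Z=0
after  2: R0=0x3a R1=0xac R2=0x3a R3=0x7a R4=0x8f R5=0xc9  N=1 Z=0
after  3: R0=0x3a R1=0xac R2=0x3a R3=0x7a R4=0xf3 R5=0xc9  N=1 Z=0
after  4: R0=0x3a R1=0xac R2=0x3a R3=0xc0 R4=0xf3 R5=0xc9  N=1 Z=0
after  5: R0=0x2d R1=0xac R2=0x3a R3=0xc0 R4=0xf3 R5=0xc9  N=0 Z=0
after  6: R0=0x2d R1=0xac R2=0x3a R3=0xc0 R4=0xf3 R5=0x75  N=0 Z=0
-- IRQ taken; context saved, return-PC = 7 --
mismatch: R5: reported 0x77 vs actual 0x75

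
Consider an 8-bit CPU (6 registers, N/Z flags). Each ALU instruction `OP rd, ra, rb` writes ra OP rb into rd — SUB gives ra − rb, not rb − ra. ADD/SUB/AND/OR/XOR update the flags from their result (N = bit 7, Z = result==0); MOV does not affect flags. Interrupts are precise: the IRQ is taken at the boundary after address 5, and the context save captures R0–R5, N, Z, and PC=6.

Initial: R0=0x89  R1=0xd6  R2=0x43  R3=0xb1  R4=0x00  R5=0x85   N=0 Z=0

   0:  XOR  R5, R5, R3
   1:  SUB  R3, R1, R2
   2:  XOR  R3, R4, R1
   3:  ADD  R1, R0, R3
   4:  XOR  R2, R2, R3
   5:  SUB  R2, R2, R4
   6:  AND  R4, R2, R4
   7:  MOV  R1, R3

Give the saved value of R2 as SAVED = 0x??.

SAVED = 0x95

after  0: R0=0x89 R1=0xd6 R2=0x43 R3=0xb1 R4=0x00 R5=0x34  N=0 Z=0
after  1: R0=0x89 R1=0xd6 R2=0x43 R3=0x93 R4=0x00 R5=0x34  N=1 Z=0
after  2: R0=0x89 R1=0xd6 R2=0x43 R3=0xd6 R4=0x00 R5=0x34  N=1 Z=0
after  3: R0=0x89 R1=0x5f R2=0x43 R3=0xd6 R4=0x00 R5=0x34  N=0 Z=0
after  4: R0=0x89 R1=0x5f R2=0x95 R3=0xd6 R4=0x00 R5=0x34  N=1 Z=0
after  5: R0=0x89 R1=0x5f R2=0x95 R3=0xd6 R4=0x00 R5=0x34  N=1 Z=0
-- IRQ taken; context saved, return-PC = 6 --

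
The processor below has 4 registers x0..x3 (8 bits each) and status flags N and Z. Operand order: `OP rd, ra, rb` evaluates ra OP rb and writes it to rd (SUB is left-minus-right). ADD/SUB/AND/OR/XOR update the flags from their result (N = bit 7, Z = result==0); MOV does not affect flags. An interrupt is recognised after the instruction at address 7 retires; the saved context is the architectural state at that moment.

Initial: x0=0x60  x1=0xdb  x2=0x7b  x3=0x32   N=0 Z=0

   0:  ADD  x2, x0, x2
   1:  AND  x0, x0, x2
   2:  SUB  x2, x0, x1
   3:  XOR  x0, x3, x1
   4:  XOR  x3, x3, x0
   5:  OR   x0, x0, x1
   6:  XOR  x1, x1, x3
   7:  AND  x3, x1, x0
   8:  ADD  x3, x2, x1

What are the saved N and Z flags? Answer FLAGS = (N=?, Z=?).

FLAGS = (N=0, Z=1)

after  0: x0=0x60 x1=0xdb x2=0xdb x3=0x32  N=1 Z=0
after  1: x0=0x40 x1=0xdb x2=0xdb x3=0x32  N=0 Z=0
after  2: x0=0x40 x1=0xdb x2=0x65 x3=0x32  N=0 Z=0
after  3: x0=0xe9 x1=0xdb x2=0x65 x3=0x32  N=1 Z=0
after  4: x0=0xe9 x1=0xdb x2=0x65 x3=0xdb  N=1 Z=0
after  5: x0=0xfb x1=0xdb x2=0x65 x3=0xdb  N=1 Z=0
after  6: x0=0xfb x1=0x00 x2=0x65 x3=0xdb  N=0 Z=1
after  7: x0=0xfb x1=0x00 x2=0x65 x3=0x00  N=0 Z=1
-- IRQ taken; context saved, return-PC = 8 --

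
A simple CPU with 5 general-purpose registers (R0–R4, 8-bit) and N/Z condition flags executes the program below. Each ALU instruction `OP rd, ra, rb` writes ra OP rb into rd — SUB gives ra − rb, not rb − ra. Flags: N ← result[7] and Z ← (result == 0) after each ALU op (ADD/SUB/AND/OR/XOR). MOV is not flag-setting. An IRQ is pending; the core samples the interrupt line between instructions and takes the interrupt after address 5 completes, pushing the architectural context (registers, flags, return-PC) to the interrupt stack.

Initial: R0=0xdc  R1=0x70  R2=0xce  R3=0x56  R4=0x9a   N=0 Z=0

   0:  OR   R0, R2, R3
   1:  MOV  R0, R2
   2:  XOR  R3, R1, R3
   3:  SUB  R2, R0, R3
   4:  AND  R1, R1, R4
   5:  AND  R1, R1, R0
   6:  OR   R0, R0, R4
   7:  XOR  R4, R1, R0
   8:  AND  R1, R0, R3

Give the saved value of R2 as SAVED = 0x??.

after  0: R0=0xde R1=0x70 R2=0xce R3=0x56 R4=0x9a  N=1 Z=0
after  1: R0=0xce R1=0x70 R2=0xce R3=0x56 R4=0x9a  N=1 Z=0
after  2: R0=0xce R1=0x70 R2=0xce R3=0x26 R4=0x9a  N=0 Z=0
after  3: R0=0xce R1=0x70 R2=0xa8 R3=0x26 R4=0x9a  N=1 Z=0
after  4: R0=0xce R1=0x10 R2=0xa8 R3=0x26 R4=0x9a  N=0 Z=0
after  5: R0=0xce R1=0x00 R2=0xa8 R3=0x26 R4=0x9a  N=0 Z=1
-- IRQ taken; context saved, return-PC = 6 --

SAVED = 0xa8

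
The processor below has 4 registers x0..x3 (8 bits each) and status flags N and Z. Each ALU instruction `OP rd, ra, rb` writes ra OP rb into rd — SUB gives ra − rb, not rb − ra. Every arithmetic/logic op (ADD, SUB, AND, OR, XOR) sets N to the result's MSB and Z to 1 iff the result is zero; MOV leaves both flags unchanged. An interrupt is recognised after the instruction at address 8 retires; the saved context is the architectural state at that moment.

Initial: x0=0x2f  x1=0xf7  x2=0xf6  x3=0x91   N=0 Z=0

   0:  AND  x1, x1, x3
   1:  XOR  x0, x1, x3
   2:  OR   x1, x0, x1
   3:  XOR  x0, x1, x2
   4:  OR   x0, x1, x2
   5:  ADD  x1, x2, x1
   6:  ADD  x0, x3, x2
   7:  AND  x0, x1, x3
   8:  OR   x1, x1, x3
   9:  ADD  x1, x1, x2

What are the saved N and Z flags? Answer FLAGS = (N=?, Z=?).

after  0: x0=0x2f x1=0x91 x2=0xf6 x3=0x91  N=1 Z=0
after  1: x0=0x00 x1=0x91 x2=0xf6 x3=0x91  N=0 Z=1
after  2: x0=0x00 x1=0x91 x2=0xf6 x3=0x91  N=1 Z=0
after  3: x0=0x67 x1=0x91 x2=0xf6 x3=0x91  N=0 Z=0
after  4: x0=0xf7 x1=0x91 x2=0xf6 x3=0x91  N=1 Z=0
after  5: x0=0xf7 x1=0x87 x2=0xf6 x3=0x91  N=1 Z=0
after  6: x0=0x87 x1=0x87 x2=0xf6 x3=0x91  N=1 Z=0
after  7: x0=0x81 x1=0x87 x2=0xf6 x3=0x91  N=1 Z=0
after  8: x0=0x81 x1=0x97 x2=0xf6 x3=0x91  N=1 Z=0
-- IRQ taken; context saved, return-PC = 9 --

FLAGS = (N=1, Z=0)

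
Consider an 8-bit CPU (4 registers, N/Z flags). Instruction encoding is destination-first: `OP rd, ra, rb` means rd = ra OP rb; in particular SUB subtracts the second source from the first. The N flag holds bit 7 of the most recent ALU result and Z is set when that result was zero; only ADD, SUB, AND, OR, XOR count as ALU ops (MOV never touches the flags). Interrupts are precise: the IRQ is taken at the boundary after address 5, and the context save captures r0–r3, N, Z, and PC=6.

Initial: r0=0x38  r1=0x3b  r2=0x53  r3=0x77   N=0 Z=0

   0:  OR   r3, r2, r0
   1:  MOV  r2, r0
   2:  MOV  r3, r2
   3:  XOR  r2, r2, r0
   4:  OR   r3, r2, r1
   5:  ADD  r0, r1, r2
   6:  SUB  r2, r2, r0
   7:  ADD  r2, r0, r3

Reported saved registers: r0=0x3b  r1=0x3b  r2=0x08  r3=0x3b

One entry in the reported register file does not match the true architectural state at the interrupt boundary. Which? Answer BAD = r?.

BAD = r2

after  0: r0=0x38 r1=0x3b r2=0x53 r3=0x7b  N=0 Z=0
after  1: r0=0x38 r1=0x3b r2=0x38 r3=0x7b  N=0 Z=0
after  2: r0=0x38 r1=0x3b r2=0x38 r3=0x38  N=0 Z=0
after  3: r0=0x38 r1=0x3b r2=0x00 r3=0x38  N=0 Z=1
after  4: r0=0x38 r1=0x3b r2=0x00 r3=0x3b  N=0 Z=0
after  5: r0=0x3b r1=0x3b r2=0x00 r3=0x3b  N=0 Z=0
-- IRQ taken; context saved, return-PC = 6 --
mismatch: r2: reported 0x08 vs actual 0x00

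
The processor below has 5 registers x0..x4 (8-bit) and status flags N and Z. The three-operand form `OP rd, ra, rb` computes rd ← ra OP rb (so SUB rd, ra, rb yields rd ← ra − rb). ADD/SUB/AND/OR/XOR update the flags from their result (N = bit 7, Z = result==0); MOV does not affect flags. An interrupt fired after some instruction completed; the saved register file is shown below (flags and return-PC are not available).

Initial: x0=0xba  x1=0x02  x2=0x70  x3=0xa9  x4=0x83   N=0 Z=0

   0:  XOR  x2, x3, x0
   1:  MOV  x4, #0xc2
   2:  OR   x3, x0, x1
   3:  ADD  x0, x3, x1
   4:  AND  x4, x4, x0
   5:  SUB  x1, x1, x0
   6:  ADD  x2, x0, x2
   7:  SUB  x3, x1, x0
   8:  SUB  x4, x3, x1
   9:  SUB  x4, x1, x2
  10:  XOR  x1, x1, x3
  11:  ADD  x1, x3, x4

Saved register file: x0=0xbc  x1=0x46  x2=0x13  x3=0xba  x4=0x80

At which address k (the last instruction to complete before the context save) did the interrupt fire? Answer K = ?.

K = 5

after  0: x0=0xba x1=0x02 x2=0x13 x3=0xa9 x4=0x83  N=0 Z=0
after  1: x0=0xba x1=0x02 x2=0x13 x3=0xa9 x4=0xc2  N=0 Z=0
after  2: x0=0xba x1=0x02 x2=0x13 x3=0xba x4=0xc2  N=1 Z=0
after  3: x0=0xbc x1=0x02 x2=0x13 x3=0xba x4=0xc2  N=1 Z=0
after  4: x0=0xbc x1=0x02 x2=0x13 x3=0xba x4=0x80  N=1 Z=0
after  5: x0=0xbc x1=0x46 x2=0x13 x3=0xba x4=0x80  N=0 Z=0
-- IRQ taken; context saved, return-PC = 6 --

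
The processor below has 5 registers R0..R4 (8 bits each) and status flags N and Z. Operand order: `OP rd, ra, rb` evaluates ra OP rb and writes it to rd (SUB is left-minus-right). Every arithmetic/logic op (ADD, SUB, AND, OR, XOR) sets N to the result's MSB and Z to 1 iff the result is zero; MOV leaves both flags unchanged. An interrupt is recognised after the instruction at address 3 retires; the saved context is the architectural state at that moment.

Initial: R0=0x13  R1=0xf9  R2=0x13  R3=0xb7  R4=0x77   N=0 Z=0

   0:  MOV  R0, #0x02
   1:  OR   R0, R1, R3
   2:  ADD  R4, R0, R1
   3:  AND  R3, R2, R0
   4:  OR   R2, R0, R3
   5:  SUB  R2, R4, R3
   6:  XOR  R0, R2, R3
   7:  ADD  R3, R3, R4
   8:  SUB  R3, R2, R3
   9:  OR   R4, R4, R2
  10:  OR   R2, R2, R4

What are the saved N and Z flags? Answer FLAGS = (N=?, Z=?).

after  0: R0=0x02 R1=0xf9 R2=0x13 R3=0xb7 R4=0x77  N=0 Z=0
after  1: R0=0xff R1=0xf9 R2=0x13 R3=0xb7 R4=0x77  N=1 Z=0
after  2: R0=0xff R1=0xf9 R2=0x13 R3=0xb7 R4=0xf8  N=1 Z=0
after  3: R0=0xff R1=0xf9 R2=0x13 R3=0x13 R4=0xf8  N=0 Z=0
-- IRQ taken; context saved, return-PC = 4 --

FLAGS = (N=0, Z=0)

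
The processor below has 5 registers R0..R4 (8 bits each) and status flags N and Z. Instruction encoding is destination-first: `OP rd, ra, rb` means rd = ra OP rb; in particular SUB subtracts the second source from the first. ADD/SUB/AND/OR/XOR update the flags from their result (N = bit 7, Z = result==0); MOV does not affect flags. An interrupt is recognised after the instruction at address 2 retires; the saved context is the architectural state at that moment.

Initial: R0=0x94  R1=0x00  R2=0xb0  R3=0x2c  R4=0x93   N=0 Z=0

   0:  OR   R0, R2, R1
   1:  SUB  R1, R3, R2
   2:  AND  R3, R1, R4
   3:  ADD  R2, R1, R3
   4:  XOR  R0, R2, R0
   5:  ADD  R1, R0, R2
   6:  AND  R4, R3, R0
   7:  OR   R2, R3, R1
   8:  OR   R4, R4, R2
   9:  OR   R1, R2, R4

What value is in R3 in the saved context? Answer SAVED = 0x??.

SAVED = 0x10

after  0: R0=0xb0 R1=0x00 R2=0xb0 R3=0x2c R4=0x93  N=1 Z=0
after  1: R0=0xb0 R1=0x7c R2=0xb0 R3=0x2c R4=0x93  N=0 Z=0
after  2: R0=0xb0 R1=0x7c R2=0xb0 R3=0x10 R4=0x93  N=0 Z=0
-- IRQ taken; context saved, return-PC = 3 --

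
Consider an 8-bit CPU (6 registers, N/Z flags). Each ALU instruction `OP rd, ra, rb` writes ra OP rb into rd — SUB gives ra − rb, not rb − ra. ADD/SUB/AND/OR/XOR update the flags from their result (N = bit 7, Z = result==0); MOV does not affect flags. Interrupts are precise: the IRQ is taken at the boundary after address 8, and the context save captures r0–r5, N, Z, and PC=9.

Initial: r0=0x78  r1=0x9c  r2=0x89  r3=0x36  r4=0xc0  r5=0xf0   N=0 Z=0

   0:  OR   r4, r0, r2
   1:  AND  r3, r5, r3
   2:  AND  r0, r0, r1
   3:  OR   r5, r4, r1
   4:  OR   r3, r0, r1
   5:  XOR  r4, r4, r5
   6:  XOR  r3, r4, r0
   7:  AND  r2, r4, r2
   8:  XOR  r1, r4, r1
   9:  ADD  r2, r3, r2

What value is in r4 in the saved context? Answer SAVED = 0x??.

after  0: r0=0x78 r1=0x9c r2=0x89 r3=0x36 r4=0xf9 r5=0xf0  N=1 Z=0
after  1: r0=0x78 r1=0x9c r2=0x89 r3=0x30 r4=0xf9 r5=0xf0  N=0 Z=0
after  2: r0=0x18 r1=0x9c r2=0x89 r3=0x30 r4=0xf9 r5=0xf0  N=0 Z=0
after  3: r0=0x18 r1=0x9c r2=0x89 r3=0x30 r4=0xf9 r5=0xfd  N=1 Z=0
after  4: r0=0x18 r1=0x9c r2=0x89 r3=0x9c r4=0xf9 r5=0xfd  N=1 Z=0
after  5: r0=0x18 r1=0x9c r2=0x89 r3=0x9c r4=0x04 r5=0xfd  N=0 Z=0
after  6: r0=0x18 r1=0x9c r2=0x89 r3=0x1c r4=0x04 r5=0xfd  N=0 Z=0
after  7: r0=0x18 r1=0x9c r2=0x00 r3=0x1c r4=0x04 r5=0xfd  N=0 Z=1
after  8: r0=0x18 r1=0x98 r2=0x00 r3=0x1c r4=0x04 r5=0xfd  N=1 Z=0
-- IRQ taken; context saved, return-PC = 9 --

SAVED = 0x04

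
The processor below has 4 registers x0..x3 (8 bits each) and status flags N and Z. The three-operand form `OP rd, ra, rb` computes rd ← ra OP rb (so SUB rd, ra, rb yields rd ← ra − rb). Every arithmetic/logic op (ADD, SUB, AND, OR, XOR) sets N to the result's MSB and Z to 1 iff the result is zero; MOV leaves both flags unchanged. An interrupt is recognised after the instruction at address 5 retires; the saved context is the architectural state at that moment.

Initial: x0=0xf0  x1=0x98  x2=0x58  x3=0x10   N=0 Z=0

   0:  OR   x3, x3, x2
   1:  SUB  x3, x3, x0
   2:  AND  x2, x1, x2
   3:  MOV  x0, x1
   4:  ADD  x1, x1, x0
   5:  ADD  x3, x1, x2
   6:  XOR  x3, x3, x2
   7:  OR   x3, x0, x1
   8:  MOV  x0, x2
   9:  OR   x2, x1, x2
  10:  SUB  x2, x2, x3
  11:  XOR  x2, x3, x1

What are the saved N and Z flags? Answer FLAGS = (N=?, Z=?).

FLAGS = (N=0, Z=0)

after  0: x0=0xf0 x1=0x98 x2=0x58 x3=0x58  N=0 Z=0
after  1: x0=0xf0 x1=0x98 x2=0x58 x3=0x68  N=0 Z=0
after  2: x0=0xf0 x1=0x98 x2=0x18 x3=0x68  N=0 Z=0
after  3: x0=0x98 x1=0x98 x2=0x18 x3=0x68  N=0 Z=0
after  4: x0=0x98 x1=0x30 x2=0x18 x3=0x68  N=0 Z=0
after  5: x0=0x98 x1=0x30 x2=0x18 x3=0x48  N=0 Z=0
-- IRQ taken; context saved, return-PC = 6 --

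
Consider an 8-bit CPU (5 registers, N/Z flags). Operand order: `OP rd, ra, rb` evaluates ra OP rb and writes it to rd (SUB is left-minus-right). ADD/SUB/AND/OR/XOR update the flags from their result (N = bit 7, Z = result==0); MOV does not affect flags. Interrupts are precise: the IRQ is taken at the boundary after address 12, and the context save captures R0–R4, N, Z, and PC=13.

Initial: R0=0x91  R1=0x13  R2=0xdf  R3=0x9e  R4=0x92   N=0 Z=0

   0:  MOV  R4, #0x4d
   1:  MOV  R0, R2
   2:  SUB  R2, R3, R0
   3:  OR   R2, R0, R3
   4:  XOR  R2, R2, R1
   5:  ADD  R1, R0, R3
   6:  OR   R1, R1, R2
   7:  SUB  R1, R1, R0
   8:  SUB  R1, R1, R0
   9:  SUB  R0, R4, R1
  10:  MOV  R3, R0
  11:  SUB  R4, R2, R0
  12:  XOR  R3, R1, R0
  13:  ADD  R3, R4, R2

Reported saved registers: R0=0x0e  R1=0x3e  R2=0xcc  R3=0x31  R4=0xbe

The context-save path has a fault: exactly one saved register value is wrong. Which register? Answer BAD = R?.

BAD = R1

after  0: R0=0x91 R1=0x13 R2=0xdf R3=0x9e R4=0x4d  N=0 Z=0
after  1: R0=0xdf R1=0x13 R2=0xdf R3=0x9e R4=0x4d  N=0 Z=0
after  2: R0=0xdf R1=0x13 R2=0xbf R3=0x9e R4=0x4d  N=1 Z=0
after  3: R0=0xdf R1=0x13 R2=0xdf R3=0x9e R4=0x4d  N=1 Z=0
after  4: R0=0xdf R1=0x13 R2=0xcc R3=0x9e R4=0x4d  N=1 Z=0
after  5: R0=0xdf R1=0x7d R2=0xcc R3=0x9e R4=0x4d  N=0 Z=0
after  6: R0=0xdf R1=0xfd R2=0xcc R3=0x9e R4=0x4d  N=1 Z=0
after  7: R0=0xdf R1=0x1e R2=0xcc R3=0x9e R4=0x4d  N=0 Z=0
after  8: R0=0xdf R1=0x3f R2=0xcc R3=0x9e R4=0x4d  N=0 Z=0
after  9: R0=0x0e R1=0x3f R2=0xcc R3=0x9e R4=0x4d  N=0 Z=0
after 10: R0=0x0e R1=0x3f R2=0xcc R3=0x0e R4=0x4d  N=0 Z=0
after 11: R0=0x0e R1=0x3f R2=0xcc R3=0x0e R4=0xbe  N=1 Z=0
after 12: R0=0x0e R1=0x3f R2=0xcc R3=0x31 R4=0xbe  N=0 Z=0
-- IRQ taken; context saved, return-PC = 13 --
mismatch: R1: reported 0x3e vs actual 0x3f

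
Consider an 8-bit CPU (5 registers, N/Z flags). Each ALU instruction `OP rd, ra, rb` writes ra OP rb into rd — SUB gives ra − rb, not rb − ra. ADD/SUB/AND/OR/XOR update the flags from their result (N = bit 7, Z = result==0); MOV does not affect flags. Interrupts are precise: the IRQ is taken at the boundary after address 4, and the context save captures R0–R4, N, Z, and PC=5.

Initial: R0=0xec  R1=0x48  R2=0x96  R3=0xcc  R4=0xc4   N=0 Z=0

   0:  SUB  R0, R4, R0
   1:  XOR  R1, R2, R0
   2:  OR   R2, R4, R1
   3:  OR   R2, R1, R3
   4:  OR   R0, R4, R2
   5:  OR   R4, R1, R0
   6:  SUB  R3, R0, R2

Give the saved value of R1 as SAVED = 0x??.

SAVED = 0x4e

after  0: R0=0xd8 R1=0x48 R2=0x96 R3=0xcc R4=0xc4  N=1 Z=0
after  1: R0=0xd8 R1=0x4e R2=0x96 R3=0xcc R4=0xc4  N=0 Z=0
after  2: R0=0xd8 R1=0x4e R2=0xce R3=0xcc R4=0xc4  N=1 Z=0
after  3: R0=0xd8 R1=0x4e R2=0xce R3=0xcc R4=0xc4  N=1 Z=0
after  4: R0=0xce R1=0x4e R2=0xce R3=0xcc R4=0xc4  N=1 Z=0
-- IRQ taken; context saved, return-PC = 5 --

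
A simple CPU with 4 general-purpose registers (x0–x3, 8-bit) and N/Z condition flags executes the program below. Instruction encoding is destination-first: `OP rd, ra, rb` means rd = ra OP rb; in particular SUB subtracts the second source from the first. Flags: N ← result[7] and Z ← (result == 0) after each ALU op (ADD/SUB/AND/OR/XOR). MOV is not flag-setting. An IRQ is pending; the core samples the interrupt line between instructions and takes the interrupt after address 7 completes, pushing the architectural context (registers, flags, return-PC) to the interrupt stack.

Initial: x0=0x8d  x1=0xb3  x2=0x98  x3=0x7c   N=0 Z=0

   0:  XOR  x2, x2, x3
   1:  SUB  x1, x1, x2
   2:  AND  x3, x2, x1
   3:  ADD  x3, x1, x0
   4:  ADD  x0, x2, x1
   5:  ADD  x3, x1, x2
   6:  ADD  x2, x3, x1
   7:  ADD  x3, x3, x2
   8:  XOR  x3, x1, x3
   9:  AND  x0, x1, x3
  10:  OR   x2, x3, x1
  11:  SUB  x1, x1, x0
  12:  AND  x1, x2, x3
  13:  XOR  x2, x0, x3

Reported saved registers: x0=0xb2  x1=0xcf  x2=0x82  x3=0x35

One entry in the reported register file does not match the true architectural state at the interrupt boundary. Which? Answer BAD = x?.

BAD = x0

after  0: x0=0x8d x1=0xb3 x2=0xe4 x3=0x7c  N=1 Z=0
after  1: x0=0x8d x1=0xcf x2=0xe4 x3=0x7c  N=1 Z=0
after  2: x0=0x8d x1=0xcf x2=0xe4 x3=0xc4  N=1 Z=0
after  3: x0=0x8d x1=0xcf x2=0xe4 x3=0x5c  N=0 Z=0
after  4: x0=0xb3 x1=0xcf x2=0xe4 x3=0x5c  N=1 Z=0
after  5: x0=0xb3 x1=0xcf x2=0xe4 x3=0xb3  N=1 Z=0
after  6: x0=0xb3 x1=0xcf x2=0x82 x3=0xb3  N=1 Z=0
after  7: x0=0xb3 x1=0xcf x2=0x82 x3=0x35  N=0 Z=0
-- IRQ taken; context saved, return-PC = 8 --
mismatch: x0: reported 0xb2 vs actual 0xb3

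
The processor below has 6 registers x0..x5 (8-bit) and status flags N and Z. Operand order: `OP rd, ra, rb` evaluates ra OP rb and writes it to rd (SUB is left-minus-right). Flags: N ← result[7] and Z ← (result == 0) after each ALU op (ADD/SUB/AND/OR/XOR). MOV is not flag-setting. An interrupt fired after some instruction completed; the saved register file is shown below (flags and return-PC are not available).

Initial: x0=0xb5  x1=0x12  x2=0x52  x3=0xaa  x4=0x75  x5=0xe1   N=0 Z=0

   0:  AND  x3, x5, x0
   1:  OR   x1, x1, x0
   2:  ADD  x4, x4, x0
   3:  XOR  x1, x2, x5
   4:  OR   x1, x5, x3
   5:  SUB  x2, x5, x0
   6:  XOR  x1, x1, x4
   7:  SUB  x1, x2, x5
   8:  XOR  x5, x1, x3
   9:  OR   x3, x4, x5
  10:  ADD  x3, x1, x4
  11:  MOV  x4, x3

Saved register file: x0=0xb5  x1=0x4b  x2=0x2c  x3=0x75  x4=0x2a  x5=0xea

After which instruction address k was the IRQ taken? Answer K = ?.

K = 10

after  0: x0=0xb5 x1=0x12 x2=0x52 x3=0xa1 x4=0x75 x5=0xe1  N=1 Z=0
after  1: x0=0xb5 x1=0xb7 x2=0x52 x3=0xa1 x4=0x75 x5=0xe1  N=1 Z=0
after  2: x0=0xb5 x1=0xb7 x2=0x52 x3=0xa1 x4=0x2a x5=0xe1  N=0 Z=0
after  3: x0=0xb5 x1=0xb3 x2=0x52 x3=0xa1 x4=0x2a x5=0xe1  N=1 Z=0
after  4: x0=0xb5 x1=0xe1 x2=0x52 x3=0xa1 x4=0x2a x5=0xe1  N=1 Z=0
after  5: x0=0xb5 x1=0xe1 x2=0x2c x3=0xa1 x4=0x2a x5=0xe1  N=0 Z=0
after  6: x0=0xb5 x1=0xcb x2=0x2c x3=0xa1 x4=0x2a x5=0xe1  N=1 Z=0
after  7: x0=0xb5 x1=0x4b x2=0x2c x3=0xa1 x4=0x2a x5=0xe1  N=0 Z=0
after  8: x0=0xb5 x1=0x4b x2=0x2c x3=0xa1 x4=0x2a x5=0xea  N=1 Z=0
after  9: x0=0xb5 x1=0x4b x2=0x2c x3=0xea x4=0x2a x5=0xea  N=1 Z=0
after 10: x0=0xb5 x1=0x4b x2=0x2c x3=0x75 x4=0x2a x5=0xea  N=0 Z=0
-- IRQ taken; context saved, return-PC = 11 --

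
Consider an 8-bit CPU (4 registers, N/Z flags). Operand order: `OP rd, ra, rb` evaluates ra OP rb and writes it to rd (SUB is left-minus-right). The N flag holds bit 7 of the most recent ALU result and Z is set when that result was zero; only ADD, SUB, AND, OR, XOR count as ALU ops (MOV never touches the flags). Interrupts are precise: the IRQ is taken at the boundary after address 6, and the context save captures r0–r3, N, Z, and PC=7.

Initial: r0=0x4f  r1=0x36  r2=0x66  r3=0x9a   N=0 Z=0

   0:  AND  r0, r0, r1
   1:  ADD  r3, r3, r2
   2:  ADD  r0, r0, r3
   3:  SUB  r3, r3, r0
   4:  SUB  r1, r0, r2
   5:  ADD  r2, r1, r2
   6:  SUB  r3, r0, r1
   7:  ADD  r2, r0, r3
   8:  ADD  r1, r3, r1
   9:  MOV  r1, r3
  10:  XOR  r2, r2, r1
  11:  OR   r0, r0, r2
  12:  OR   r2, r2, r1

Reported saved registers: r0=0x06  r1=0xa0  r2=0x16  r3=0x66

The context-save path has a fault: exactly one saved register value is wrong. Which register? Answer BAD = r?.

after  0: r0=0x06 r1=0x36 r2=0x66 r3=0x9a  N=0 Z=0
after  1: r0=0x06 r1=0x36 r2=0x66 r3=0x00  N=0 Z=1
after  2: r0=0x06 r1=0x36 r2=0x66 r3=0x00  N=0 Z=0
after  3: r0=0x06 r1=0x36 r2=0x66 r3=0xfa  N=1 Z=0
after  4: r0=0x06 r1=0xa0 r2=0x66 r3=0xfa  N=1 Z=0
after  5: r0=0x06 r1=0xa0 r2=0x06 r3=0xfa  N=0 Z=0
after  6: r0=0x06 r1=0xa0 r2=0x06 r3=0x66  N=0 Z=0
-- IRQ taken; context saved, return-PC = 7 --
mismatch: r2: reported 0x16 vs actual 0x06

BAD = r2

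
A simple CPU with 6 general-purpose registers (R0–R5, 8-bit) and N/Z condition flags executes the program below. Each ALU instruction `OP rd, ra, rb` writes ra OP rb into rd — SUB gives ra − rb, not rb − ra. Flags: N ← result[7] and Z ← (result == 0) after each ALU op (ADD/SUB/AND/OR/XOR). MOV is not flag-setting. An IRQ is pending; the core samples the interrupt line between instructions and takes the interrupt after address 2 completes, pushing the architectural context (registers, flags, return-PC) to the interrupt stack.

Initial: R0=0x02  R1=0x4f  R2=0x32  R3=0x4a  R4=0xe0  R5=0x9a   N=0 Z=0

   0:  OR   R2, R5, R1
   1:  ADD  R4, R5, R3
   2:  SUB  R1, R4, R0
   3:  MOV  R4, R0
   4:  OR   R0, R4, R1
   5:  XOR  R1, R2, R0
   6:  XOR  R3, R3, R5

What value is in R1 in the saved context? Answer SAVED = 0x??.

SAVED = 0xe2

after  0: R0=0x02 R1=0x4f R2=0xdf R3=0x4a R4=0xe0 R5=0x9a  N=1 Z=0
after  1: R0=0x02 R1=0x4f R2=0xdf R3=0x4a R4=0xe4 R5=0x9a  N=1 Z=0
after  2: R0=0x02 R1=0xe2 R2=0xdf R3=0x4a R4=0xe4 R5=0x9a  N=1 Z=0
-- IRQ taken; context saved, return-PC = 3 --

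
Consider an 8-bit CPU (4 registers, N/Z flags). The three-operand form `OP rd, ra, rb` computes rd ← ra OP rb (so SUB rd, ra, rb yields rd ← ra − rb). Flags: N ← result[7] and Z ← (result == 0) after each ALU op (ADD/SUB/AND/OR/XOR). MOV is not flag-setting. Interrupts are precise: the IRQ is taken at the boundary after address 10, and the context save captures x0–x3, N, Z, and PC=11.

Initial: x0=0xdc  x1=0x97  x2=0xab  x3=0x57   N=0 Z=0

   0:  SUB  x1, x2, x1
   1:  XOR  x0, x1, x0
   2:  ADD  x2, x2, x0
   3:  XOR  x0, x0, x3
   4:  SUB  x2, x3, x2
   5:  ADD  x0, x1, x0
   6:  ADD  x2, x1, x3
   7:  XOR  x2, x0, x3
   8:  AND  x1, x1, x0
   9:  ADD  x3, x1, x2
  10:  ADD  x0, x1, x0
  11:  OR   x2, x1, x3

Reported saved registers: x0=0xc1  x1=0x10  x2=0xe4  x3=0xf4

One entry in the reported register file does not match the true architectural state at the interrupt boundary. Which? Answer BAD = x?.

BAD = x0

after  0: x0=0xdc x1=0x14 x2=0xab x3=0x57  N=0 Z=0
after  1: x0=0xc8 x1=0x14 x2=0xab x3=0x57  N=1 Z=0
after  2: x0=0xc8 x1=0x14 x2=0x73 x3=0x57  N=0 Z=0
after  3: x0=0x9f x1=0x14 x2=0x73 x3=0x57  N=1 Z=0
after  4: x0=0x9f x1=0x14 x2=0xe4 x3=0x57  N=1 Z=0
after  5: x0=0xb3 x1=0x14 x2=0xe4 x3=0x57  N=1 Z=0
after  6: x0=0xb3 x1=0x14 x2=0x6b x3=0x57  N=0 Z=0
after  7: x0=0xb3 x1=0x14 x2=0xe4 x3=0x57  N=1 Z=0
after  8: x0=0xb3 x1=0x10 x2=0xe4 x3=0x57  N=0 Z=0
after  9: x0=0xb3 x1=0x10 x2=0xe4 x3=0xf4  N=1 Z=0
after 10: x0=0xc3 x1=0x10 x2=0xe4 x3=0xf4  N=1 Z=0
-- IRQ taken; context saved, return-PC = 11 --
mismatch: x0: reported 0xc1 vs actual 0xc3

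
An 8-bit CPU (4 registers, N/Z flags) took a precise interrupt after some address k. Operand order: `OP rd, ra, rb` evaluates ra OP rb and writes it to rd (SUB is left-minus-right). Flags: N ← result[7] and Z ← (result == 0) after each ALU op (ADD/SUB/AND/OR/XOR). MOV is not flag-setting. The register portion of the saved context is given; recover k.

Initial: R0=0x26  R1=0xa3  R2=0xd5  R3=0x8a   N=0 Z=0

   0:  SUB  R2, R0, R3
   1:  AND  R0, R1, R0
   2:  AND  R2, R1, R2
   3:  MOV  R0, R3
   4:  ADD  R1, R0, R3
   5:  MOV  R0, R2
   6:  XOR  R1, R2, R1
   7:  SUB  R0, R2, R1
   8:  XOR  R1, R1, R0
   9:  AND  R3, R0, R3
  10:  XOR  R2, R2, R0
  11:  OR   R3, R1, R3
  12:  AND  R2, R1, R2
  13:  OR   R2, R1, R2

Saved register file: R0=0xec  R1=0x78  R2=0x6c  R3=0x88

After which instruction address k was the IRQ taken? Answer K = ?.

after  0: R0=0x26 R1=0xa3 R2=0x9c R3=0x8a  N=1 Z=0
after  1: R0=0x22 R1=0xa3 R2=0x9c R3=0x8a  N=0 Z=0
after  2: R0=0x22 R1=0xa3 R2=0x80 R3=0x8a  N=1 Z=0
after  3: R0=0x8a R1=0xa3 R2=0x80 R3=0x8a  N=1 Z=0
after  4: R0=0x8a R1=0x14 R2=0x80 R3=0x8a  N=0 Z=0
after  5: R0=0x80 R1=0x14 R2=0x80 R3=0x8a  N=0 Z=0
after  6: R0=0x80 R1=0x94 R2=0x80 R3=0x8a  N=1 Z=0
after  7: R0=0xec R1=0x94 R2=0x80 R3=0x8a  N=1 Z=0
after  8: R0=0xec R1=0x78 R2=0x80 R3=0x8a  N=0 Z=0
after  9: R0=0xec R1=0x78 R2=0x80 R3=0x88  N=1 Z=0
after 10: R0=0xec R1=0x78 R2=0x6c R3=0x88  N=0 Z=0
-- IRQ taken; context saved, return-PC = 11 --

K = 10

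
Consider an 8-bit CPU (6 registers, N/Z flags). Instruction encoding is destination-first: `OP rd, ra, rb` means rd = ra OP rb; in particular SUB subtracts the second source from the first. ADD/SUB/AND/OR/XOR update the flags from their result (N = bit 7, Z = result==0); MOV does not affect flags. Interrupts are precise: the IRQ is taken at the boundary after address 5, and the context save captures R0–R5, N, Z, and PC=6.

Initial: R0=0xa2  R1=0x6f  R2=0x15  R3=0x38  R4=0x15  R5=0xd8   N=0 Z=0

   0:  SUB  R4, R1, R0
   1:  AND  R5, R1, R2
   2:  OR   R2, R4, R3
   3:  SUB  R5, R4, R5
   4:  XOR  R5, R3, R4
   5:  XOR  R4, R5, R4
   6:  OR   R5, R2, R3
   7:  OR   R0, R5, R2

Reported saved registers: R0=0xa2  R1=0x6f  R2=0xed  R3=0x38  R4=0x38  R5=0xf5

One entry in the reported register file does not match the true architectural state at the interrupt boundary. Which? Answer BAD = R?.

after  0: R0=0xa2 R1=0x6f R2=0x15 R3=0x38 R4=0xcd R5=0xd8  N=1 Z=0
after  1: R0=0xa2 R1=0x6f R2=0x15 R3=0x38 R4=0xcd R5=0x05  N=0 Z=0
after  2: R0=0xa2 R1=0x6f R2=0xfd R3=0x38 R4=0xcd R5=0x05  N=1 Z=0
after  3: R0=0xa2 R1=0x6f R2=0xfd R3=0x38 R4=0xcd R5=0xc8  N=1 Z=0
after  4: R0=0xa2 R1=0x6f R2=0xfd R3=0x38 R4=0xcd R5=0xf5  N=1 Z=0
after  5: R0=0xa2 R1=0x6f R2=0xfd R3=0x38 R4=0x38 R5=0xf5  N=0 Z=0
-- IRQ taken; context saved, return-PC = 6 --
mismatch: R2: reported 0xed vs actual 0xfd

BAD = R2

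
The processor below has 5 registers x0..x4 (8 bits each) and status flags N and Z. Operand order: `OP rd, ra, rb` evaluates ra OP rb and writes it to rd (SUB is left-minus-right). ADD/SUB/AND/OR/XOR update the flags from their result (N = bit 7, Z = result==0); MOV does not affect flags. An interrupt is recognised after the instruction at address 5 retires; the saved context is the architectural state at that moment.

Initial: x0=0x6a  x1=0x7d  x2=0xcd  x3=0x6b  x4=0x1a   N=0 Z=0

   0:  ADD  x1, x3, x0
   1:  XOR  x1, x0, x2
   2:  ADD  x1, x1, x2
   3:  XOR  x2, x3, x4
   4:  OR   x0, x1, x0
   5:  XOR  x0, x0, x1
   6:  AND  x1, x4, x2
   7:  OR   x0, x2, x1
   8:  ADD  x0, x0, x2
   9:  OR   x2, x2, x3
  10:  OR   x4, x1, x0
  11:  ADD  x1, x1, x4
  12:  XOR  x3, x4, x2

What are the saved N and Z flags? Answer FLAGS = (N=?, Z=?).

FLAGS = (N=0, Z=0)

after  0: x0=0x6a x1=0xd5 x2=0xcd x3=0x6b x4=0x1a  N=1 Z=0
after  1: x0=0x6a x1=0xa7 x2=0xcd x3=0x6b x4=0x1a  N=1 Z=0
after  2: x0=0x6a x1=0x74 x2=0xcd x3=0x6b x4=0x1a  N=0 Z=0
after  3: x0=0x6a x1=0x74 x2=0x71 x3=0x6b x4=0x1a  N=0 Z=0
after  4: x0=0x7e x1=0x74 x2=0x71 x3=0x6b x4=0x1a  N=0 Z=0
after  5: x0=0x0a x1=0x74 x2=0x71 x3=0x6b x4=0x1a  N=0 Z=0
-- IRQ taken; context saved, return-PC = 6 --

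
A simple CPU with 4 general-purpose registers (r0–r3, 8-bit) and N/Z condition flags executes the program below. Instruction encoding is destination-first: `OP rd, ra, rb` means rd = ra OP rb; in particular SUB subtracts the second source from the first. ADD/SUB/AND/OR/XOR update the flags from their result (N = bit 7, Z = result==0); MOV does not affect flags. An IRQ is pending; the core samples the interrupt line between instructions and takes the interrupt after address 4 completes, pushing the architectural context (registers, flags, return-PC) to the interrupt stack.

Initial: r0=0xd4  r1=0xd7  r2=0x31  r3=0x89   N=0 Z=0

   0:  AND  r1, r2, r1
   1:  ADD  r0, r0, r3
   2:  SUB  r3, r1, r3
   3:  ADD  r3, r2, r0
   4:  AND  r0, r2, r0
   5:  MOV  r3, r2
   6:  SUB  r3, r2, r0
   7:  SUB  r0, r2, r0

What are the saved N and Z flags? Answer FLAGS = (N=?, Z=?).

after  0: r0=0xd4 r1=0x11 r2=0x31 r3=0x89  N=0 Z=0
after  1: r0=0x5d r1=0x11 r2=0x31 r3=0x89  N=0 Z=0
after  2: r0=0x5d r1=0x11 r2=0x31 r3=0x88  N=1 Z=0
after  3: r0=0x5d r1=0x11 r2=0x31 r3=0x8e  N=1 Z=0
after  4: r0=0x11 r1=0x11 r2=0x31 r3=0x8e  N=0 Z=0
-- IRQ taken; context saved, return-PC = 5 --

FLAGS = (N=0, Z=0)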